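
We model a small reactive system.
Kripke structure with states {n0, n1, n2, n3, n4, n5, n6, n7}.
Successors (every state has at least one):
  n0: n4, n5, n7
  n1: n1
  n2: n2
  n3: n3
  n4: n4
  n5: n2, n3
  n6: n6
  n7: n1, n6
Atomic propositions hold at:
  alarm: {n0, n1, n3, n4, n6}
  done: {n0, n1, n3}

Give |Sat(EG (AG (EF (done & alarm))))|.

Sat(done & alarm) = {n0, n1, n3}
EF (done & alarm): least fixpoint, start Z0 = {n0, n1, n3}, add states with some successor in Z. Z1 = {n0, n1, n3, n5, n7}; fixed.
Sat(EF (done & alarm)) = {n0, n1, n3, n5, n7}
AG (EF (done & alarm)): greatest fixpoint, start Z0 = {n0, n1, n3, n5, n7}, keep only states in Sat with every successor in Z. Z1 = {n1, n3}; fixed.
Sat(AG (EF (done & alarm))) = {n1, n3}
EG (AG (EF (done & alarm))): greatest fixpoint, start Z0 = {n1, n3}, keep only states in Sat with some successor in Z. Already a fixed point.
Sat(EG (AG (EF (done & alarm)))) = {n1, n3}
|Sat(EG (AG (EF (done & alarm))))| = |{n1, n3}| = 2.

2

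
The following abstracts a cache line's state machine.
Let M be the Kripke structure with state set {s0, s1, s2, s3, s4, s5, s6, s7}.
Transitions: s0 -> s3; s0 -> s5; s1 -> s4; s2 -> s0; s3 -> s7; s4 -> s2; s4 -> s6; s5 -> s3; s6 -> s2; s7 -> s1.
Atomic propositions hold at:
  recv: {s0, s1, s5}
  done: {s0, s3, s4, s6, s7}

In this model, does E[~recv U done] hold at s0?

Sat(~recv) = {s2, s3, s4, s6, s7}
E[~recv U done]: least fixpoint, start Z0 = Sat(done) = {s0, s3, s4, s6, s7}, add states in Sat(~recv) with some successor in Z. Z1 = {s0, s2, s3, s4, s6, s7}; fixed.
Sat(E[~recv U done]) = {s0, s2, s3, s4, s6, s7}
s0 ∈ Sat(E[~recv U done]) = {s0, s2, s3, s4, s6, s7}, so the formula holds at s0.

Yes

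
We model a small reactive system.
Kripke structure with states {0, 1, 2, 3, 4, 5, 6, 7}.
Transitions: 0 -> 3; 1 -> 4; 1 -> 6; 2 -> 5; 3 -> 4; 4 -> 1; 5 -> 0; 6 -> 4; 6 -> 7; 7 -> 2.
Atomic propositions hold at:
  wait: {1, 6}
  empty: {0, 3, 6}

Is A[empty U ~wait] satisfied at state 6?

Yes

Sat(~wait) = {0, 2, 3, 4, 5, 7}
A[empty U ~wait]: least fixpoint, start Z0 = Sat(~wait) = {0, 2, 3, 4, 5, 7}, add states in Sat(empty) with every successor in Z. Z1 = {0, 2, 3, 4, 5, 6, 7}; fixed.
Sat(A[empty U ~wait]) = {0, 2, 3, 4, 5, 6, 7}
6 ∈ Sat(A[empty U ~wait]) = {0, 2, 3, 4, 5, 6, 7}, so the formula holds at 6.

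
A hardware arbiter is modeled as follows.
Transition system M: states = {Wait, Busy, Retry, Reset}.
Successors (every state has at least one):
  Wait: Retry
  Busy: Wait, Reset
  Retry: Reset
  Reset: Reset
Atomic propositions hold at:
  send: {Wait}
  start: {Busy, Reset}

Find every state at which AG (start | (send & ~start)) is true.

Sat(~start) = {Wait, Retry}
Sat(send & ~start) = {Wait}
Sat(start | (send & ~start)) = {Wait, Busy, Reset}
AG (start | (send & ~start)): greatest fixpoint, start Z0 = {Wait, Busy, Reset}, keep only states in Sat with every successor in Z. Z1 = {Busy, Reset}; Z2 = {Reset}; fixed.
Sat(AG (start | (send & ~start))) = {Reset}

{Reset}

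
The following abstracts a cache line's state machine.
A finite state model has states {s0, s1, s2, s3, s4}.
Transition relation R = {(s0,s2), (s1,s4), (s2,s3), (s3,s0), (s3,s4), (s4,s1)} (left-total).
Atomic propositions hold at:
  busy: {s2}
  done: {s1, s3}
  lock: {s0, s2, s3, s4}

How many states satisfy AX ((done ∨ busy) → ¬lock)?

Sat(done ∨ busy) = {s1, s2, s3}
Sat(¬lock) = {s1}
Sat((done ∨ busy) → ¬lock) = {s0, s1, s4}
Sat(AX ((done ∨ busy) → ¬lock)) = {s : every successor in {s0, s1, s4}} = {s1, s3, s4}
|Sat(AX ((done ∨ busy) → ¬lock))| = |{s1, s3, s4}| = 3.

3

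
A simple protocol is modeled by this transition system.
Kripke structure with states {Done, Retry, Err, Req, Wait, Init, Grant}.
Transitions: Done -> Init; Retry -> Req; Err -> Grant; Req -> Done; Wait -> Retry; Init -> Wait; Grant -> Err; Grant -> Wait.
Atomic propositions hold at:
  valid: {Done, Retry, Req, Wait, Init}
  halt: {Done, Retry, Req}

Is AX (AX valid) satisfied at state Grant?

No

Sat(AX valid) = {s : every successor in {Done, Retry, Req, Wait, Init}} = {Done, Retry, Req, Wait, Init}
Sat(AX (AX valid)) = {s : every successor in {Done, Retry, Req, Wait, Init}} = {Done, Retry, Req, Wait, Init}
Grant ∉ Sat(AX (AX valid)) = {Done, Retry, Req, Wait, Init}, so the formula does not hold at Grant.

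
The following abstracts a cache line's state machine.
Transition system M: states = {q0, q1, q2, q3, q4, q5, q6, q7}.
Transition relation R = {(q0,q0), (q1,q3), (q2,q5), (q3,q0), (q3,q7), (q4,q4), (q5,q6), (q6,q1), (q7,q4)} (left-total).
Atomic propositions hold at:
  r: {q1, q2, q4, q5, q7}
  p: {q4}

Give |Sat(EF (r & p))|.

Sat(r & p) = {q4}
EF (r & p): least fixpoint, start Z0 = {q4}, add states with some successor in Z. Z1 = {q4, q7}; Z2 = {q3, q4, q7}; Z3 = {q1, q3, q4, q7}; Z4 = {q1, q3, q4, q6, q7}; Z5 = {q1, q3, q4, q5, q6, q7}; Z6 = {q1, q2, q3, q4, q5, q6, q7}; fixed.
Sat(EF (r & p)) = {q1, q2, q3, q4, q5, q6, q7}
|Sat(EF (r & p))| = |{q1, q2, q3, q4, q5, q6, q7}| = 7.

7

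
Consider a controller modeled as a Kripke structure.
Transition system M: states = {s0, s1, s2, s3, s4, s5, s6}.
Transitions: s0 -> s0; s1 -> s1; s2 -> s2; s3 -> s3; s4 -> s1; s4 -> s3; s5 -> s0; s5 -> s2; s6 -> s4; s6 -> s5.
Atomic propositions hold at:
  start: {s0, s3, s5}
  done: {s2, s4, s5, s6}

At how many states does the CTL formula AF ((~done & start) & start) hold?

Sat(~done) = {s0, s1, s3}
Sat(~done & start) = {s0, s3}
Sat((~done & start) & start) = {s0, s3}
AF ((~done & start) & start): least fixpoint, start Z0 = {s0, s3}, add states with every successor in Z. Already a fixed point.
Sat(AF ((~done & start) & start)) = {s0, s3}
|Sat(AF ((~done & start) & start))| = |{s0, s3}| = 2.

2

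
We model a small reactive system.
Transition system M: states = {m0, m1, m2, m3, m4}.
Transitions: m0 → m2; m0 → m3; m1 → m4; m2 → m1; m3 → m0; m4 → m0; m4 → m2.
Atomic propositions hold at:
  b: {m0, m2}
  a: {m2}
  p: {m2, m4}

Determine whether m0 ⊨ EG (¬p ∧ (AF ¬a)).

Yes

Sat(¬p) = {m0, m1, m3}
Sat(¬a) = {m0, m1, m3, m4}
AF ¬a: least fixpoint, start Z0 = {m0, m1, m3, m4}, add states with every successor in Z. Z1 = {m0, m1, m2, m3, m4}; fixed.
Sat(AF ¬a) = {m0, m1, m2, m3, m4}
Sat(¬p ∧ (AF ¬a)) = {m0, m1, m3}
EG (¬p ∧ (AF ¬a)): greatest fixpoint, start Z0 = {m0, m1, m3}, keep only states in Sat with some successor in Z. Z1 = {m0, m3}; fixed.
Sat(EG (¬p ∧ (AF ¬a))) = {m0, m3}
m0 ∈ Sat(EG (¬p ∧ (AF ¬a))) = {m0, m3}, so the formula holds at m0.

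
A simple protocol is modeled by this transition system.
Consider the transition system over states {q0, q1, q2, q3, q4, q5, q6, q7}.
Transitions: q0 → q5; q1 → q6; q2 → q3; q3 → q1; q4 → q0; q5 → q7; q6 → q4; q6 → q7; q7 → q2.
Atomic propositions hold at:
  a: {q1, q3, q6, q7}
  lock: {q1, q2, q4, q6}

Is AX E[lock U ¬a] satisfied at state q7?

Yes

Sat(¬a) = {q0, q2, q4, q5}
E[lock U ¬a]: least fixpoint, start Z0 = Sat(¬a) = {q0, q2, q4, q5}, add states in Sat(lock) with some successor in Z. Z1 = {q0, q2, q4, q5, q6}; Z2 = {q0, q1, q2, q4, q5, q6}; fixed.
Sat(E[lock U ¬a]) = {q0, q1, q2, q4, q5, q6}
Sat(AX E[lock U ¬a]) = {s : every successor in {q0, q1, q2, q4, q5, q6}} = {q0, q1, q3, q4, q7}
q7 ∈ Sat(AX E[lock U ¬a]) = {q0, q1, q3, q4, q7}, so the formula holds at q7.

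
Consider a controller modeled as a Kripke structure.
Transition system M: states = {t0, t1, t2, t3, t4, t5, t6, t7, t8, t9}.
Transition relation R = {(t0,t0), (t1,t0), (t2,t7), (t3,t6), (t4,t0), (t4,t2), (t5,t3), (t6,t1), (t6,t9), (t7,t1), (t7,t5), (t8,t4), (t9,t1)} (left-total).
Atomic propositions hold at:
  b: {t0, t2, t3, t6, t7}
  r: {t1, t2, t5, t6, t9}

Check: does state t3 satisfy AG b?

No

AG b: greatest fixpoint, start Z0 = {t0, t2, t3, t6, t7}, keep only states in Sat with every successor in Z. Z1 = {t0, t2, t3}; Z2 = {t0}; fixed.
Sat(AG b) = {t0}
t3 ∉ Sat(AG b) = {t0}, so the formula does not hold at t3.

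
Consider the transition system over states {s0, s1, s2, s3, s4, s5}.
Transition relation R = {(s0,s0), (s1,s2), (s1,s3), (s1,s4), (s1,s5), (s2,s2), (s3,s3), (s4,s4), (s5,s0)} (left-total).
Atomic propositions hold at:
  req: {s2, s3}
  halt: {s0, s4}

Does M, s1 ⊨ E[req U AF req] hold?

AF req: least fixpoint, start Z0 = {s2, s3}, add states with every successor in Z. Already a fixed point.
Sat(AF req) = {s2, s3}
E[req U AF req]: least fixpoint, start Z0 = Sat(AF req) = {s2, s3}, add states in Sat(req) with some successor in Z. Already a fixed point.
Sat(E[req U AF req]) = {s2, s3}
s1 ∉ Sat(E[req U AF req]) = {s2, s3}, so the formula does not hold at s1.

No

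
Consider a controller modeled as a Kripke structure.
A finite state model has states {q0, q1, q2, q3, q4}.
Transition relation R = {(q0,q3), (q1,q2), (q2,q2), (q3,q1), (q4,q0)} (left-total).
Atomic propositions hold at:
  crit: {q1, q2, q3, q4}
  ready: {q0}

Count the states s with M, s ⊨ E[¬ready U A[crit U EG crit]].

Sat(¬ready) = {q1, q2, q3, q4}
EG crit: greatest fixpoint, start Z0 = {q1, q2, q3, q4}, keep only states in Sat with some successor in Z. Z1 = {q1, q2, q3}; fixed.
Sat(EG crit) = {q1, q2, q3}
A[crit U EG crit]: least fixpoint, start Z0 = Sat(EG crit) = {q1, q2, q3}, add states in Sat(crit) with every successor in Z. Already a fixed point.
Sat(A[crit U EG crit]) = {q1, q2, q3}
E[¬ready U A[crit U EG crit]]: least fixpoint, start Z0 = Sat(A[crit U EG crit]) = {q1, q2, q3}, add states in Sat(¬ready) with some successor in Z. Already a fixed point.
Sat(E[¬ready U A[crit U EG crit]]) = {q1, q2, q3}
|Sat(E[¬ready U A[crit U EG crit]])| = |{q1, q2, q3}| = 3.

3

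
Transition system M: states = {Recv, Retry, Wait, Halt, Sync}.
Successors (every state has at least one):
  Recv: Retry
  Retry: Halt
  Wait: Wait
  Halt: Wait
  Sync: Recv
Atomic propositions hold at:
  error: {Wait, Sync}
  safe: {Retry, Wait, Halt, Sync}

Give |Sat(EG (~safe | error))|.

Sat(~safe) = {Recv}
Sat(~safe | error) = {Recv, Wait, Sync}
EG (~safe | error): greatest fixpoint, start Z0 = {Recv, Wait, Sync}, keep only states in Sat with some successor in Z. Z1 = {Wait, Sync}; Z2 = {Wait}; fixed.
Sat(EG (~safe | error)) = {Wait}
|Sat(EG (~safe | error))| = |{Wait}| = 1.

1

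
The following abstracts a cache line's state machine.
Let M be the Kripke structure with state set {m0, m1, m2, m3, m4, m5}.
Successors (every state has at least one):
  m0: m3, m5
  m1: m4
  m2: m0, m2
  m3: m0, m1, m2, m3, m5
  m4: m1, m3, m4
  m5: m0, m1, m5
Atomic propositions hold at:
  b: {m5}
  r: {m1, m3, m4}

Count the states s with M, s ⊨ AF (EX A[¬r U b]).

3

Sat(¬r) = {m0, m2, m5}
A[¬r U b]: least fixpoint, start Z0 = Sat(b) = {m5}, add states in Sat(¬r) with every successor in Z. Already a fixed point.
Sat(A[¬r U b]) = {m5}
Sat(EX A[¬r U b]) = {s : some successor in {m5}} = {m0, m3, m5}
AF (EX A[¬r U b]): least fixpoint, start Z0 = {m0, m3, m5}, add states with every successor in Z. Already a fixed point.
Sat(AF (EX A[¬r U b])) = {m0, m3, m5}
|Sat(AF (EX A[¬r U b]))| = |{m0, m3, m5}| = 3.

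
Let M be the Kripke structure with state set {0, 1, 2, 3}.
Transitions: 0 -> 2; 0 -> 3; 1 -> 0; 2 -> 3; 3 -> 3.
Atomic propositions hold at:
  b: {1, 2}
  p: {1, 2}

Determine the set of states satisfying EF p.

EF p: least fixpoint, start Z0 = {1, 2}, add states with some successor in Z. Z1 = {0, 1, 2}; fixed.
Sat(EF p) = {0, 1, 2}

{0, 1, 2}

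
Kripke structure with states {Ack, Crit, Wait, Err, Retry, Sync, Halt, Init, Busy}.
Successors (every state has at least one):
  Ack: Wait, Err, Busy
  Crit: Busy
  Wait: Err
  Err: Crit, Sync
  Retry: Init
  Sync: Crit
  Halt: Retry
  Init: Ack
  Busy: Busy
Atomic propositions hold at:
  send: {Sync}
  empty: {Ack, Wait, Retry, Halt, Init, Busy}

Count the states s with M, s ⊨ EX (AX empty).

Sat(AX empty) = {s : every successor in {Ack, Wait, Retry, Halt, Init, Busy}} = {Crit, Retry, Halt, Init, Busy}
Sat(EX (AX empty)) = {s : some successor in {Crit, Retry, Halt, Init, Busy}} = {Ack, Crit, Err, Retry, Sync, Halt, Busy}
|Sat(EX (AX empty))| = |{Ack, Crit, Err, Retry, Sync, Halt, Busy}| = 7.

7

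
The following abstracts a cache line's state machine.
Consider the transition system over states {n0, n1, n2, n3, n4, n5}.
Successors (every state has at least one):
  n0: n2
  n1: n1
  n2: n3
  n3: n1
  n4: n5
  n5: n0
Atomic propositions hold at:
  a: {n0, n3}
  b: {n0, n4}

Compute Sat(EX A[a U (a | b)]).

Sat(a | b) = {n0, n3, n4}
A[a U (a | b)]: least fixpoint, start Z0 = Sat((a | b)) = {n0, n3, n4}, add states in Sat(a) with every successor in Z. Already a fixed point.
Sat(A[a U (a | b)]) = {n0, n3, n4}
Sat(EX A[a U (a | b)]) = {s : some successor in {n0, n3, n4}} = {n2, n5}

{n2, n5}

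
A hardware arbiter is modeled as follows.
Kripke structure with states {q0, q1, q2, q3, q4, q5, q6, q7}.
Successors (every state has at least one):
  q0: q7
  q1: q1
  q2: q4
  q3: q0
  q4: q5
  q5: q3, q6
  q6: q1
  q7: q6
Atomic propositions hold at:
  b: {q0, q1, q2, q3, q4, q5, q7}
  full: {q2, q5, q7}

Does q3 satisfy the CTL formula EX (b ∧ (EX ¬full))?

No

Sat(¬full) = {q0, q1, q3, q4, q6}
Sat(EX ¬full) = {s : some successor in {q0, q1, q3, q4, q6}} = {q1, q2, q3, q5, q6, q7}
Sat(b ∧ (EX ¬full)) = {q1, q2, q3, q5, q7}
Sat(EX (b ∧ (EX ¬full))) = {s : some successor in {q1, q2, q3, q5, q7}} = {q0, q1, q4, q5, q6}
q3 ∉ Sat(EX (b ∧ (EX ¬full))) = {q0, q1, q4, q5, q6}, so the formula does not hold at q3.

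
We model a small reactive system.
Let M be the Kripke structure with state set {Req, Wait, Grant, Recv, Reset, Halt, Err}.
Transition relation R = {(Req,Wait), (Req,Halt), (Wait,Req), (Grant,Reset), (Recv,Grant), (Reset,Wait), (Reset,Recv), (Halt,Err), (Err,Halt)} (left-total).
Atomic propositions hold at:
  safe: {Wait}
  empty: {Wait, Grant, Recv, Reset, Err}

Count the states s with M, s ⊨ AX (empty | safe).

4

Sat(empty | safe) = {Wait, Grant, Recv, Reset, Err}
Sat(AX (empty | safe)) = {s : every successor in {Wait, Grant, Recv, Reset, Err}} = {Grant, Recv, Reset, Halt}
|Sat(AX (empty | safe))| = |{Grant, Recv, Reset, Halt}| = 4.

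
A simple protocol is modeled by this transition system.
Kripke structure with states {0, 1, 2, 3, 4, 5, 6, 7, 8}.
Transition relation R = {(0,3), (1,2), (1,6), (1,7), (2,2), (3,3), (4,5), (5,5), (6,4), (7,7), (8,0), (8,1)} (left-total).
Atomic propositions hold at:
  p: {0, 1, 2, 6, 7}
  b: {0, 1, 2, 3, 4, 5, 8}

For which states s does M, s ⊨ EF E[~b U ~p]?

{0, 1, 3, 4, 5, 6, 8}

Sat(~b) = {6, 7}
Sat(~p) = {3, 4, 5, 8}
E[~b U ~p]: least fixpoint, start Z0 = Sat(~p) = {3, 4, 5, 8}, add states in Sat(~b) with some successor in Z. Z1 = {3, 4, 5, 6, 8}; fixed.
Sat(E[~b U ~p]) = {3, 4, 5, 6, 8}
EF E[~b U ~p]: least fixpoint, start Z0 = {3, 4, 5, 6, 8}, add states with some successor in Z. Z1 = {0, 1, 3, 4, 5, 6, 8}; fixed.
Sat(EF E[~b U ~p]) = {0, 1, 3, 4, 5, 6, 8}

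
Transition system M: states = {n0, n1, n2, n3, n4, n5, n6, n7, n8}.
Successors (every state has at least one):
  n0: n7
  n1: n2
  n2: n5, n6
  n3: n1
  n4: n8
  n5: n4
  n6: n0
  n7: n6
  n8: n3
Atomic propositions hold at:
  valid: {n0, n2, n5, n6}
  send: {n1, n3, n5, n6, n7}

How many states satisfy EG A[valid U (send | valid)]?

6

Sat(send | valid) = {n0, n1, n2, n3, n5, n6, n7}
A[valid U (send | valid)]: least fixpoint, start Z0 = Sat((send | valid)) = {n0, n1, n2, n3, n5, n6, n7}, add states in Sat(valid) with every successor in Z. Already a fixed point.
Sat(A[valid U (send | valid)]) = {n0, n1, n2, n3, n5, n6, n7}
EG A[valid U (send | valid)]: greatest fixpoint, start Z0 = {n0, n1, n2, n3, n5, n6, n7}, keep only states in Sat with some successor in Z. Z1 = {n0, n1, n2, n3, n6, n7}; fixed.
Sat(EG A[valid U (send | valid)]) = {n0, n1, n2, n3, n6, n7}
|Sat(EG A[valid U (send | valid)])| = |{n0, n1, n2, n3, n6, n7}| = 6.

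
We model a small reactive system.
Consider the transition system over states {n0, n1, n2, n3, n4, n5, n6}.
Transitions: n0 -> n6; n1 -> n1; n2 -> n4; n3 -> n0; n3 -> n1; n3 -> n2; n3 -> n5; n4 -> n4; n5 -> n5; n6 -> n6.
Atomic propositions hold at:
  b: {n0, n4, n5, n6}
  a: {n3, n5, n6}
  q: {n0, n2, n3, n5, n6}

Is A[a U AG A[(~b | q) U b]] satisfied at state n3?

Sat(~b) = {n1, n2, n3}
Sat(~b | q) = {n0, n1, n2, n3, n5, n6}
A[(~b | q) U b]: least fixpoint, start Z0 = Sat(b) = {n0, n4, n5, n6}, add states in Sat(~b | q) with every successor in Z. Z1 = {n0, n2, n4, n5, n6}; fixed.
Sat(A[(~b | q) U b]) = {n0, n2, n4, n5, n6}
AG A[(~b | q) U b]: greatest fixpoint, start Z0 = {n0, n2, n4, n5, n6}, keep only states in Sat with every successor in Z. Already a fixed point.
Sat(AG A[(~b | q) U b]) = {n0, n2, n4, n5, n6}
A[a U AG A[(~b | q) U b]]: least fixpoint, start Z0 = Sat(AG A[(~b | q) U b]) = {n0, n2, n4, n5, n6}, add states in Sat(a) with every successor in Z. Already a fixed point.
Sat(A[a U AG A[(~b | q) U b]]) = {n0, n2, n4, n5, n6}
n3 ∉ Sat(A[a U AG A[(~b | q) U b]]) = {n0, n2, n4, n5, n6}, so the formula does not hold at n3.

No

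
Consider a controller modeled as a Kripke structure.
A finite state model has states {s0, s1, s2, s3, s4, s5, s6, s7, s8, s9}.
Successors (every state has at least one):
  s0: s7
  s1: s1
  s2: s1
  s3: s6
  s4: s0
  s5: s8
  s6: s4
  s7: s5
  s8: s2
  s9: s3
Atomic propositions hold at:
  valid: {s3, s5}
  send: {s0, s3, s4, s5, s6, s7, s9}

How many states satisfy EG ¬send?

Sat(¬send) = {s1, s2, s8}
EG ¬send: greatest fixpoint, start Z0 = {s1, s2, s8}, keep only states in Sat with some successor in Z. Already a fixed point.
Sat(EG ¬send) = {s1, s2, s8}
|Sat(EG ¬send)| = |{s1, s2, s8}| = 3.

3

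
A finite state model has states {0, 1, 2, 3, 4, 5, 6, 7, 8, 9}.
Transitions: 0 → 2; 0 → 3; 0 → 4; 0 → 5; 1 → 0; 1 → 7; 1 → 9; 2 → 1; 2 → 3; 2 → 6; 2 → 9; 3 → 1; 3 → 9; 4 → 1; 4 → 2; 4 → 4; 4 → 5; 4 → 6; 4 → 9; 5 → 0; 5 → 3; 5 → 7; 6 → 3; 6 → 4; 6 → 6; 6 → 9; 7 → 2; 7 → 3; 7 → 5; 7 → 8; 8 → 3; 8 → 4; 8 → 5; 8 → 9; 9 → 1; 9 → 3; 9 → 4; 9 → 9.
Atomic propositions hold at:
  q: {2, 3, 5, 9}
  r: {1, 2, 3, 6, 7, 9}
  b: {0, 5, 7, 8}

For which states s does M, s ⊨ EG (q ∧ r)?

{2, 3, 9}

Sat(q ∧ r) = {2, 3, 9}
EG (q ∧ r): greatest fixpoint, start Z0 = {2, 3, 9}, keep only states in Sat with some successor in Z. Already a fixed point.
Sat(EG (q ∧ r)) = {2, 3, 9}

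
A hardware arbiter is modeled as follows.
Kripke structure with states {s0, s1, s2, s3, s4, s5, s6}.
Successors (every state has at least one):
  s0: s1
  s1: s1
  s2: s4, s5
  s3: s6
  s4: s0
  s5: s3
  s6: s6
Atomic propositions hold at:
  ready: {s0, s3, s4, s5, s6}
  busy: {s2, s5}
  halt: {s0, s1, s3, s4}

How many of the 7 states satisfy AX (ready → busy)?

2

Sat(ready → busy) = {s1, s2, s5}
Sat(AX (ready → busy)) = {s : every successor in {s1, s2, s5}} = {s0, s1}
|Sat(AX (ready → busy))| = |{s0, s1}| = 2.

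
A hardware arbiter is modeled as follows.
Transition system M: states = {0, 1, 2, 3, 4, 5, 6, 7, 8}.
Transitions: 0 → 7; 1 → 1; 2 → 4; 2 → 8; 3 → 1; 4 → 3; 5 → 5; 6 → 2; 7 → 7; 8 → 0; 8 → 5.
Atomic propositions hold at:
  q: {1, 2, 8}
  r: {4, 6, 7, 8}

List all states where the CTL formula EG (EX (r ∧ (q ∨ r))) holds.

Sat(q ∨ r) = {1, 2, 4, 6, 7, 8}
Sat(r ∧ (q ∨ r)) = {4, 6, 7, 8}
Sat(EX (r ∧ (q ∨ r))) = {s : some successor in {4, 6, 7, 8}} = {0, 2, 7}
EG (EX (r ∧ (q ∨ r))): greatest fixpoint, start Z0 = {0, 2, 7}, keep only states in Sat with some successor in Z. Z1 = {0, 7}; fixed.
Sat(EG (EX (r ∧ (q ∨ r)))) = {0, 7}

{0, 7}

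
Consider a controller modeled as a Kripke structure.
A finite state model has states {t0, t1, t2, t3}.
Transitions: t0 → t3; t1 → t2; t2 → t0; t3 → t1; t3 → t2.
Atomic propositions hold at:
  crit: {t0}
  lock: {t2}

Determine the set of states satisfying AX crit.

{t2}

Sat(AX crit) = {s : every successor in {t0}} = {t2}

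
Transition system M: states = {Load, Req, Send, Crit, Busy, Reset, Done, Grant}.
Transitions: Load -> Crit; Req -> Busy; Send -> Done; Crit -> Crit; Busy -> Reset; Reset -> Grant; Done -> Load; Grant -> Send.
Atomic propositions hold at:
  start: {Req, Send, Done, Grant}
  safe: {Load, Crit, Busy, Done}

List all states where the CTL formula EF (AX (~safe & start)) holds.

Sat(~safe) = {Req, Send, Reset, Grant}
Sat(~safe & start) = {Req, Send, Grant}
Sat(AX (~safe & start)) = {s : every successor in {Req, Send, Grant}} = {Reset, Grant}
EF (AX (~safe & start)): least fixpoint, start Z0 = {Reset, Grant}, add states with some successor in Z. Z1 = {Busy, Reset, Grant}; Z2 = {Req, Busy, Reset, Grant}; fixed.
Sat(EF (AX (~safe & start))) = {Req, Busy, Reset, Grant}

{Req, Busy, Reset, Grant}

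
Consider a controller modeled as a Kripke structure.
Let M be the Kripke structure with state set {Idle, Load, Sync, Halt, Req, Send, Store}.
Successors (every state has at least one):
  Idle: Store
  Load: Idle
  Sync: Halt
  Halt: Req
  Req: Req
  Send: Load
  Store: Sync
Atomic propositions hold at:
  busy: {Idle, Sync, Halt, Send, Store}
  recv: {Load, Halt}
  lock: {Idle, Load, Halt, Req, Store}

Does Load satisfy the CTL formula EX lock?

Sat(EX lock) = {s : some successor in {Idle, Load, Halt, Req, Store}} = {Idle, Load, Sync, Halt, Req, Send}
Load ∈ Sat(EX lock) = {Idle, Load, Sync, Halt, Req, Send}, so the formula holds at Load.

Yes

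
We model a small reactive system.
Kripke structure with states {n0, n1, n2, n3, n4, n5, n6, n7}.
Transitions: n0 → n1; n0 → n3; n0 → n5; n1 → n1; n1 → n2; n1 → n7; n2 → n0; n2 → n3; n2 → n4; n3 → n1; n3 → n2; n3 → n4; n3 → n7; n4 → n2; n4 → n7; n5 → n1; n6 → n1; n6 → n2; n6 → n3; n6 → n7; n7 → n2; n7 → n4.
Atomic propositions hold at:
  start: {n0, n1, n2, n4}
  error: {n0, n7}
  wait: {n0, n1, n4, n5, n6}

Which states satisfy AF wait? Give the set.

AF wait: least fixpoint, start Z0 = {n0, n1, n4, n5, n6}, add states with every successor in Z. Already a fixed point.
Sat(AF wait) = {n0, n1, n4, n5, n6}

{n0, n1, n4, n5, n6}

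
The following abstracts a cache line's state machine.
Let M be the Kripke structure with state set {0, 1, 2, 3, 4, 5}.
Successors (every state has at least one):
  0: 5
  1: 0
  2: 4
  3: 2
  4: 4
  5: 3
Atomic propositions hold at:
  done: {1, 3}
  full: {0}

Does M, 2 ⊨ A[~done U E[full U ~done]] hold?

Yes

Sat(~done) = {0, 2, 4, 5}
E[full U ~done]: least fixpoint, start Z0 = Sat(~done) = {0, 2, 4, 5}, add states in Sat(full) with some successor in Z. Already a fixed point.
Sat(E[full U ~done]) = {0, 2, 4, 5}
A[~done U E[full U ~done]]: least fixpoint, start Z0 = Sat(E[full U ~done]) = {0, 2, 4, 5}, add states in Sat(~done) with every successor in Z. Already a fixed point.
Sat(A[~done U E[full U ~done]]) = {0, 2, 4, 5}
2 ∈ Sat(A[~done U E[full U ~done]]) = {0, 2, 4, 5}, so the formula holds at 2.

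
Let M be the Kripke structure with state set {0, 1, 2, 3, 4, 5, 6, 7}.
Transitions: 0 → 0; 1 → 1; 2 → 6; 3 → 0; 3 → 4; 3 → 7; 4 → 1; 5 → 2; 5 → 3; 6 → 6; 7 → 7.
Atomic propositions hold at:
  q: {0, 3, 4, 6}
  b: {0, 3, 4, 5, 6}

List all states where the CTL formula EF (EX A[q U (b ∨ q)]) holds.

{0, 2, 3, 5, 6}

Sat(b ∨ q) = {0, 3, 4, 5, 6}
A[q U (b ∨ q)]: least fixpoint, start Z0 = Sat((b ∨ q)) = {0, 3, 4, 5, 6}, add states in Sat(q) with every successor in Z. Already a fixed point.
Sat(A[q U (b ∨ q)]) = {0, 3, 4, 5, 6}
Sat(EX A[q U (b ∨ q)]) = {s : some successor in {0, 3, 4, 5, 6}} = {0, 2, 3, 5, 6}
EF (EX A[q U (b ∨ q)]): least fixpoint, start Z0 = {0, 2, 3, 5, 6}, add states with some successor in Z. Already a fixed point.
Sat(EF (EX A[q U (b ∨ q)])) = {0, 2, 3, 5, 6}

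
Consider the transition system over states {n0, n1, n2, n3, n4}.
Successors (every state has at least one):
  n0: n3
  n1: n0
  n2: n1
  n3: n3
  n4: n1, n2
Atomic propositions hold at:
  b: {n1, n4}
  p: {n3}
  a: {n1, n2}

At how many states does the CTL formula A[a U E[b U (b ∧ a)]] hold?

Sat(b ∧ a) = {n1}
E[b U (b ∧ a)]: least fixpoint, start Z0 = Sat((b ∧ a)) = {n1}, add states in Sat(b) with some successor in Z. Z1 = {n1, n4}; fixed.
Sat(E[b U (b ∧ a)]) = {n1, n4}
A[a U E[b U (b ∧ a)]]: least fixpoint, start Z0 = Sat(E[b U (b ∧ a)]) = {n1, n4}, add states in Sat(a) with every successor in Z. Z1 = {n1, n2, n4}; fixed.
Sat(A[a U E[b U (b ∧ a)]]) = {n1, n2, n4}
|Sat(A[a U E[b U (b ∧ a)]])| = |{n1, n2, n4}| = 3.

3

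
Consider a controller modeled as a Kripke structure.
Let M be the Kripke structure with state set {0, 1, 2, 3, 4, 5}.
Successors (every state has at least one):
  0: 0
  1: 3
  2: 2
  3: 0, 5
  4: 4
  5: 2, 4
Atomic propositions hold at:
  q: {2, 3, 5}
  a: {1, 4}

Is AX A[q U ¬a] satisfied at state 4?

Sat(¬a) = {0, 2, 3, 5}
A[q U ¬a]: least fixpoint, start Z0 = Sat(¬a) = {0, 2, 3, 5}, add states in Sat(q) with every successor in Z. Already a fixed point.
Sat(A[q U ¬a]) = {0, 2, 3, 5}
Sat(AX A[q U ¬a]) = {s : every successor in {0, 2, 3, 5}} = {0, 1, 2, 3}
4 ∉ Sat(AX A[q U ¬a]) = {0, 1, 2, 3}, so the formula does not hold at 4.

No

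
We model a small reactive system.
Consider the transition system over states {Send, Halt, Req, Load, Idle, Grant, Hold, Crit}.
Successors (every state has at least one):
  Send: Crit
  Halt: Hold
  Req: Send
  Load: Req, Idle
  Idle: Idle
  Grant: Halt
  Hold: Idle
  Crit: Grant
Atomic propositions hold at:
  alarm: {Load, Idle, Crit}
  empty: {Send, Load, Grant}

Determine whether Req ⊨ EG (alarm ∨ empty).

No

Sat(alarm ∨ empty) = {Send, Load, Idle, Grant, Crit}
EG (alarm ∨ empty): greatest fixpoint, start Z0 = {Send, Load, Idle, Grant, Crit}, keep only states in Sat with some successor in Z. Z1 = {Send, Load, Idle, Crit}; Z2 = {Send, Load, Idle}; Z3 = {Load, Idle}; fixed.
Sat(EG (alarm ∨ empty)) = {Load, Idle}
Req ∉ Sat(EG (alarm ∨ empty)) = {Load, Idle}, so the formula does not hold at Req.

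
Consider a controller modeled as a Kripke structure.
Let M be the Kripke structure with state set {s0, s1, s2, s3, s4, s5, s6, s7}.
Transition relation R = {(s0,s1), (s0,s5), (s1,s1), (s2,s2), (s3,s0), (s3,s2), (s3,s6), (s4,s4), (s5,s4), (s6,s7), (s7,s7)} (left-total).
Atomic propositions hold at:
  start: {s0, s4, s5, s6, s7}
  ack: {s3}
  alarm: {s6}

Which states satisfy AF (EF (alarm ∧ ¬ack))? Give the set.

Sat(¬ack) = {s0, s1, s2, s4, s5, s6, s7}
Sat(alarm ∧ ¬ack) = {s6}
EF (alarm ∧ ¬ack): least fixpoint, start Z0 = {s6}, add states with some successor in Z. Z1 = {s3, s6}; fixed.
Sat(EF (alarm ∧ ¬ack)) = {s3, s6}
AF (EF (alarm ∧ ¬ack)): least fixpoint, start Z0 = {s3, s6}, add states with every successor in Z. Already a fixed point.
Sat(AF (EF (alarm ∧ ¬ack))) = {s3, s6}

{s3, s6}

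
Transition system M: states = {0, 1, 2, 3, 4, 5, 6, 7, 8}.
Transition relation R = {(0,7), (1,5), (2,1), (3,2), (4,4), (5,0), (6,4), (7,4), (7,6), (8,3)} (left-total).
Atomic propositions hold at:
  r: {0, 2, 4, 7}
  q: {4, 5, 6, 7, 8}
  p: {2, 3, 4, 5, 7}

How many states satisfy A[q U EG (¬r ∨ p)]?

Sat(¬r) = {1, 3, 5, 6, 8}
Sat(¬r ∨ p) = {1, 2, 3, 4, 5, 6, 7, 8}
EG (¬r ∨ p): greatest fixpoint, start Z0 = {1, 2, 3, 4, 5, 6, 7, 8}, keep only states in Sat with some successor in Z. Z1 = {1, 2, 3, 4, 6, 7, 8}; Z2 = {2, 3, 4, 6, 7, 8}; Z3 = {3, 4, 6, 7, 8}; Z4 = {4, 6, 7, 8}; Z5 = {4, 6, 7}; fixed.
Sat(EG (¬r ∨ p)) = {4, 6, 7}
A[q U EG (¬r ∨ p)]: least fixpoint, start Z0 = Sat(EG (¬r ∨ p)) = {4, 6, 7}, add states in Sat(q) with every successor in Z. Already a fixed point.
Sat(A[q U EG (¬r ∨ p)]) = {4, 6, 7}
|Sat(A[q U EG (¬r ∨ p)])| = |{4, 6, 7}| = 3.

3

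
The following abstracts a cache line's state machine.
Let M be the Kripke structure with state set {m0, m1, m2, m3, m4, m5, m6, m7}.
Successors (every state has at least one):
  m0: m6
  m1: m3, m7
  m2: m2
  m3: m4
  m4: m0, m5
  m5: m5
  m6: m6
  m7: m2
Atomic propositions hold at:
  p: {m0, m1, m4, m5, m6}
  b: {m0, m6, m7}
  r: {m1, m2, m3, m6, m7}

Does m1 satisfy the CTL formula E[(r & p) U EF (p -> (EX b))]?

Sat(r & p) = {m1, m6}
Sat(EX b) = {s : some successor in {m0, m6, m7}} = {m0, m1, m4, m6}
Sat(p -> (EX b)) = {m0, m1, m2, m3, m4, m6, m7}
EF (p -> (EX b)): least fixpoint, start Z0 = {m0, m1, m2, m3, m4, m6, m7}, add states with some successor in Z. Already a fixed point.
Sat(EF (p -> (EX b))) = {m0, m1, m2, m3, m4, m6, m7}
E[(r & p) U EF (p -> (EX b))]: least fixpoint, start Z0 = Sat(EF (p -> (EX b))) = {m0, m1, m2, m3, m4, m6, m7}, add states in Sat(r & p) with some successor in Z. Already a fixed point.
Sat(E[(r & p) U EF (p -> (EX b))]) = {m0, m1, m2, m3, m4, m6, m7}
m1 ∈ Sat(E[(r & p) U EF (p -> (EX b))]) = {m0, m1, m2, m3, m4, m6, m7}, so the formula holds at m1.

Yes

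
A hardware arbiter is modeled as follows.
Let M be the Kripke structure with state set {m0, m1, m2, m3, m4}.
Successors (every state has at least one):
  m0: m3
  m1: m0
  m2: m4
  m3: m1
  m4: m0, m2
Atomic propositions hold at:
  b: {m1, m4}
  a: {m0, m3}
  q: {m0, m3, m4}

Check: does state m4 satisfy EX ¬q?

Yes

Sat(¬q) = {m1, m2}
Sat(EX ¬q) = {s : some successor in {m1, m2}} = {m3, m4}
m4 ∈ Sat(EX ¬q) = {m3, m4}, so the formula holds at m4.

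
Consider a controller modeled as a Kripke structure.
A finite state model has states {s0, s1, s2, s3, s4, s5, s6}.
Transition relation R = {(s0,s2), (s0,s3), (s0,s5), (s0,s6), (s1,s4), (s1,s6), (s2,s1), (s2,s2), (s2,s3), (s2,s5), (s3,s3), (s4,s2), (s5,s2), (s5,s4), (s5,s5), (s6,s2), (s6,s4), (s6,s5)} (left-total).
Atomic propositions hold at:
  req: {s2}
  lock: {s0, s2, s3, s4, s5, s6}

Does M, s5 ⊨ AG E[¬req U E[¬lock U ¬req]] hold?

Sat(¬req) = {s0, s1, s3, s4, s5, s6}
Sat(¬lock) = {s1}
E[¬lock U ¬req]: least fixpoint, start Z0 = Sat(¬req) = {s0, s1, s3, s4, s5, s6}, add states in Sat(¬lock) with some successor in Z. Already a fixed point.
Sat(E[¬lock U ¬req]) = {s0, s1, s3, s4, s5, s6}
E[¬req U E[¬lock U ¬req]]: least fixpoint, start Z0 = Sat(E[¬lock U ¬req]) = {s0, s1, s3, s4, s5, s6}, add states in Sat(¬req) with some successor in Z. Already a fixed point.
Sat(E[¬req U E[¬lock U ¬req]]) = {s0, s1, s3, s4, s5, s6}
AG E[¬req U E[¬lock U ¬req]]: greatest fixpoint, start Z0 = {s0, s1, s3, s4, s5, s6}, keep only states in Sat with every successor in Z. Z1 = {s1, s3}; Z2 = {s3}; fixed.
Sat(AG E[¬req U E[¬lock U ¬req]]) = {s3}
s5 ∉ Sat(AG E[¬req U E[¬lock U ¬req]]) = {s3}, so the formula does not hold at s5.

No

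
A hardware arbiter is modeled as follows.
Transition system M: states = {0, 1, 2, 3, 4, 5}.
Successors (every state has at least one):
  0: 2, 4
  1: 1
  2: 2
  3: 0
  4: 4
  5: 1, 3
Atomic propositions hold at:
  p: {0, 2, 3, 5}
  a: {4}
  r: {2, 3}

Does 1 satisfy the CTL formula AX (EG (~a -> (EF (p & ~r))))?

Sat(~a) = {0, 1, 2, 3, 5}
Sat(~r) = {0, 1, 4, 5}
Sat(p & ~r) = {0, 5}
EF (p & ~r): least fixpoint, start Z0 = {0, 5}, add states with some successor in Z. Z1 = {0, 3, 5}; fixed.
Sat(EF (p & ~r)) = {0, 3, 5}
Sat(~a -> (EF (p & ~r))) = {0, 3, 4, 5}
EG (~a -> (EF (p & ~r))): greatest fixpoint, start Z0 = {0, 3, 4, 5}, keep only states in Sat with some successor in Z. Already a fixed point.
Sat(EG (~a -> (EF (p & ~r)))) = {0, 3, 4, 5}
Sat(AX (EG (~a -> (EF (p & ~r))))) = {s : every successor in {0, 3, 4, 5}} = {3, 4}
1 ∉ Sat(AX (EG (~a -> (EF (p & ~r))))) = {3, 4}, so the formula does not hold at 1.

No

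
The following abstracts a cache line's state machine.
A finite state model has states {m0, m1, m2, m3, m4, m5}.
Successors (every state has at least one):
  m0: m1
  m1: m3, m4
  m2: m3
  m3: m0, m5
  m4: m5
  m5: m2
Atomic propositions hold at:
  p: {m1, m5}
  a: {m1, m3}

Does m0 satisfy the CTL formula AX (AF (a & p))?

Yes

Sat(a & p) = {m1}
AF (a & p): least fixpoint, start Z0 = {m1}, add states with every successor in Z. Z1 = {m0, m1}; fixed.
Sat(AF (a & p)) = {m0, m1}
Sat(AX (AF (a & p))) = {s : every successor in {m0, m1}} = {m0}
m0 ∈ Sat(AX (AF (a & p))) = {m0}, so the formula holds at m0.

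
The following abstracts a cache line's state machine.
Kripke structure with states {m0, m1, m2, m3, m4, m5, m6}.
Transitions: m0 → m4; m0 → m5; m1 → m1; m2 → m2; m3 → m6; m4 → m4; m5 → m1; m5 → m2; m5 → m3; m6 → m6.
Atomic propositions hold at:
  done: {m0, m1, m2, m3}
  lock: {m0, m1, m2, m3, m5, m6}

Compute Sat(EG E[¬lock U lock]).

{m0, m1, m2, m3, m5, m6}

Sat(¬lock) = {m4}
E[¬lock U lock]: least fixpoint, start Z0 = Sat(lock) = {m0, m1, m2, m3, m5, m6}, add states in Sat(¬lock) with some successor in Z. Already a fixed point.
Sat(E[¬lock U lock]) = {m0, m1, m2, m3, m5, m6}
EG E[¬lock U lock]: greatest fixpoint, start Z0 = {m0, m1, m2, m3, m5, m6}, keep only states in Sat with some successor in Z. Already a fixed point.
Sat(EG E[¬lock U lock]) = {m0, m1, m2, m3, m5, m6}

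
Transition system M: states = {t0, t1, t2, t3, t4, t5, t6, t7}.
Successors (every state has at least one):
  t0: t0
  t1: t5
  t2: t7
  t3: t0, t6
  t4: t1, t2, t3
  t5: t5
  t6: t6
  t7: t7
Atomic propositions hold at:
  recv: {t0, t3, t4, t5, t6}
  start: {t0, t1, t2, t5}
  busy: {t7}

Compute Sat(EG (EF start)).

{t0, t1, t3, t4, t5}

EF start: least fixpoint, start Z0 = {t0, t1, t2, t5}, add states with some successor in Z. Z1 = {t0, t1, t2, t3, t4, t5}; fixed.
Sat(EF start) = {t0, t1, t2, t3, t4, t5}
EG (EF start): greatest fixpoint, start Z0 = {t0, t1, t2, t3, t4, t5}, keep only states in Sat with some successor in Z. Z1 = {t0, t1, t3, t4, t5}; fixed.
Sat(EG (EF start)) = {t0, t1, t3, t4, t5}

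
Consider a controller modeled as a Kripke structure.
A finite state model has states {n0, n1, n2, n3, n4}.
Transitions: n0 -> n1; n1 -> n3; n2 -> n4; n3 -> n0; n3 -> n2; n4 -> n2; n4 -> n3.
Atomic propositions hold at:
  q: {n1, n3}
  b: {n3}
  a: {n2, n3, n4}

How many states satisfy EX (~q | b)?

Sat(~q) = {n0, n2, n4}
Sat(~q | b) = {n0, n2, n3, n4}
Sat(EX (~q | b)) = {s : some successor in {n0, n2, n3, n4}} = {n1, n2, n3, n4}
|Sat(EX (~q | b))| = |{n1, n2, n3, n4}| = 4.

4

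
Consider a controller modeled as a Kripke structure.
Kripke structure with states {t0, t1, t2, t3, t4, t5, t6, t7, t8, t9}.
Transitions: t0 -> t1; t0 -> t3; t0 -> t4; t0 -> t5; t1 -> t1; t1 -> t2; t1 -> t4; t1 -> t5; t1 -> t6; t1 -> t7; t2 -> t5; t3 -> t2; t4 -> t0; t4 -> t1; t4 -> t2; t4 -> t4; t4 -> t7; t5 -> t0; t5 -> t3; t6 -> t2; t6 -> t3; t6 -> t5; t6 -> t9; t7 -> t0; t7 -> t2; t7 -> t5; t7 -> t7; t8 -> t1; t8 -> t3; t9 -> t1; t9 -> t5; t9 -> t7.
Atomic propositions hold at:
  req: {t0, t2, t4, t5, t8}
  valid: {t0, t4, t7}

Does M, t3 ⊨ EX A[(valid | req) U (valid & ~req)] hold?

No

Sat(valid | req) = {t0, t2, t4, t5, t7, t8}
Sat(~req) = {t1, t3, t6, t7, t9}
Sat(valid & ~req) = {t7}
A[(valid | req) U (valid & ~req)]: least fixpoint, start Z0 = Sat((valid & ~req)) = {t7}, add states in Sat(valid | req) with every successor in Z. Already a fixed point.
Sat(A[(valid | req) U (valid & ~req)]) = {t7}
Sat(EX A[(valid | req) U (valid & ~req)]) = {s : some successor in {t7}} = {t1, t4, t7, t9}
t3 ∉ Sat(EX A[(valid | req) U (valid & ~req)]) = {t1, t4, t7, t9}, so the formula does not hold at t3.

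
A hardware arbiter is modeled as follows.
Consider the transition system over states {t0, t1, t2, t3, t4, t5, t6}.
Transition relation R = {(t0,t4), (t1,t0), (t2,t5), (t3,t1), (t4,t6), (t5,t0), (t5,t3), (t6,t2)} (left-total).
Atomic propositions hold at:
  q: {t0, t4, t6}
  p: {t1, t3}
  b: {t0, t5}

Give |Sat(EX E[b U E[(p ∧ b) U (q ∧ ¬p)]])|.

Sat(p ∧ b) = ∅
Sat(¬p) = {t0, t2, t4, t5, t6}
Sat(q ∧ ¬p) = {t0, t4, t6}
E[(p ∧ b) U (q ∧ ¬p)]: least fixpoint, start Z0 = Sat((q ∧ ¬p)) = {t0, t4, t6}, add states in Sat(p ∧ b) with some successor in Z. Already a fixed point.
Sat(E[(p ∧ b) U (q ∧ ¬p)]) = {t0, t4, t6}
E[b U E[(p ∧ b) U (q ∧ ¬p)]]: least fixpoint, start Z0 = Sat(E[(p ∧ b) U (q ∧ ¬p)]) = {t0, t4, t6}, add states in Sat(b) with some successor in Z. Z1 = {t0, t4, t5, t6}; fixed.
Sat(E[b U E[(p ∧ b) U (q ∧ ¬p)]]) = {t0, t4, t5, t6}
Sat(EX E[b U E[(p ∧ b) U (q ∧ ¬p)]]) = {s : some successor in {t0, t4, t5, t6}} = {t0, t1, t2, t4, t5}
|Sat(EX E[b U E[(p ∧ b) U (q ∧ ¬p)]])| = |{t0, t1, t2, t4, t5}| = 5.

5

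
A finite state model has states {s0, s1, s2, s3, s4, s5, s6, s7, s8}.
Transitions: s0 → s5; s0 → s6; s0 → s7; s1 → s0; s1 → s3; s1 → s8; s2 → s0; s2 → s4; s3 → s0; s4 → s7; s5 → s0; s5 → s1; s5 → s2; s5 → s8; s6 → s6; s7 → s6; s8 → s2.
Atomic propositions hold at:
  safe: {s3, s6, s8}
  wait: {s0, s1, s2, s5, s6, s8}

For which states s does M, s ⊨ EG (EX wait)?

Sat(EX wait) = {s : some successor in {s0, s1, s2, s5, s6, s8}} = {s0, s1, s2, s3, s5, s6, s7, s8}
EG (EX wait): greatest fixpoint, start Z0 = {s0, s1, s2, s3, s5, s6, s7, s8}, keep only states in Sat with some successor in Z. Already a fixed point.
Sat(EG (EX wait)) = {s0, s1, s2, s3, s5, s6, s7, s8}

{s0, s1, s2, s3, s5, s6, s7, s8}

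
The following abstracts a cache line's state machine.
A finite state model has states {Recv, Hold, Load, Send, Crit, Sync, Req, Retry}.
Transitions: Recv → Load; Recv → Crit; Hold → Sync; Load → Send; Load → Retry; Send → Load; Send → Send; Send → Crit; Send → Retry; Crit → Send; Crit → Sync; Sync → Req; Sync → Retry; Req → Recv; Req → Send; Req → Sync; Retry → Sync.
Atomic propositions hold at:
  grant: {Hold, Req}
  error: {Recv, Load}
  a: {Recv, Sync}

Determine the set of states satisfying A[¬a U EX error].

{Recv, Send, Req}

Sat(¬a) = {Hold, Load, Send, Crit, Req, Retry}
Sat(EX error) = {s : some successor in {Recv, Load}} = {Recv, Send, Req}
A[¬a U EX error]: least fixpoint, start Z0 = Sat(EX error) = {Recv, Send, Req}, add states in Sat(¬a) with every successor in Z. Already a fixed point.
Sat(A[¬a U EX error]) = {Recv, Send, Req}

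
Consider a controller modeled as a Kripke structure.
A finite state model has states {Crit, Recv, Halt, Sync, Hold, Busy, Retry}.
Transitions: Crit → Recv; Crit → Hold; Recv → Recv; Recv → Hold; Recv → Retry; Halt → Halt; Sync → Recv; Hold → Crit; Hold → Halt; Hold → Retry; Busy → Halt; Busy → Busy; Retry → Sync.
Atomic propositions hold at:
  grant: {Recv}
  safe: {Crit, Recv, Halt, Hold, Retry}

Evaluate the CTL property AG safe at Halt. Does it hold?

AG safe: greatest fixpoint, start Z0 = {Crit, Recv, Halt, Hold, Retry}, keep only states in Sat with every successor in Z. Z1 = {Crit, Recv, Halt, Hold}; Z2 = {Crit, Halt}; Z3 = {Halt}; fixed.
Sat(AG safe) = {Halt}
Halt ∈ Sat(AG safe) = {Halt}, so the formula holds at Halt.

Yes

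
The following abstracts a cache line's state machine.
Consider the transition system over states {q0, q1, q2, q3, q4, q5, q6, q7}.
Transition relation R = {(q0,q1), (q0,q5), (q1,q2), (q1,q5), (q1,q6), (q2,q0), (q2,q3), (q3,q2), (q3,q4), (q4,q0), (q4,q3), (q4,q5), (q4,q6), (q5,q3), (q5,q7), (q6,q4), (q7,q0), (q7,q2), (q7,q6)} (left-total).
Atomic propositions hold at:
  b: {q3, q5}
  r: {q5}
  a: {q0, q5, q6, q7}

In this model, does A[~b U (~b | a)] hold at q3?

Sat(~b) = {q0, q1, q2, q4, q6, q7}
Sat(~b | a) = {q0, q1, q2, q4, q5, q6, q7}
A[~b U (~b | a)]: least fixpoint, start Z0 = Sat((~b | a)) = {q0, q1, q2, q4, q5, q6, q7}, add states in Sat(~b) with every successor in Z. Already a fixed point.
Sat(A[~b U (~b | a)]) = {q0, q1, q2, q4, q5, q6, q7}
q3 ∉ Sat(A[~b U (~b | a)]) = {q0, q1, q2, q4, q5, q6, q7}, so the formula does not hold at q3.

No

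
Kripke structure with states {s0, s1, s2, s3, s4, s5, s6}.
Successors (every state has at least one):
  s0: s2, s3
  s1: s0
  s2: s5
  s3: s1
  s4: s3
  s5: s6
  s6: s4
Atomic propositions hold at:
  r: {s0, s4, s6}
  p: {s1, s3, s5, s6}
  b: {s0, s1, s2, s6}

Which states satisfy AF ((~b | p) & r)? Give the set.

{s2, s4, s5, s6}

Sat(~b) = {s3, s4, s5}
Sat(~b | p) = {s1, s3, s4, s5, s6}
Sat((~b | p) & r) = {s4, s6}
AF ((~b | p) & r): least fixpoint, start Z0 = {s4, s6}, add states with every successor in Z. Z1 = {s4, s5, s6}; Z2 = {s2, s4, s5, s6}; fixed.
Sat(AF ((~b | p) & r)) = {s2, s4, s5, s6}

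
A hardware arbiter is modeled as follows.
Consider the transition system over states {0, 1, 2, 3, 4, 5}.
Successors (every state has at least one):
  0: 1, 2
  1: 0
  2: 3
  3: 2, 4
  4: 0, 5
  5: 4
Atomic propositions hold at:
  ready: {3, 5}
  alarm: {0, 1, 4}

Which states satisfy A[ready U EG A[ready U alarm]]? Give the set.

{0, 1, 4, 5}

A[ready U alarm]: least fixpoint, start Z0 = Sat(alarm) = {0, 1, 4}, add states in Sat(ready) with every successor in Z. Z1 = {0, 1, 4, 5}; fixed.
Sat(A[ready U alarm]) = {0, 1, 4, 5}
EG A[ready U alarm]: greatest fixpoint, start Z0 = {0, 1, 4, 5}, keep only states in Sat with some successor in Z. Already a fixed point.
Sat(EG A[ready U alarm]) = {0, 1, 4, 5}
A[ready U EG A[ready U alarm]]: least fixpoint, start Z0 = Sat(EG A[ready U alarm]) = {0, 1, 4, 5}, add states in Sat(ready) with every successor in Z. Already a fixed point.
Sat(A[ready U EG A[ready U alarm]]) = {0, 1, 4, 5}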